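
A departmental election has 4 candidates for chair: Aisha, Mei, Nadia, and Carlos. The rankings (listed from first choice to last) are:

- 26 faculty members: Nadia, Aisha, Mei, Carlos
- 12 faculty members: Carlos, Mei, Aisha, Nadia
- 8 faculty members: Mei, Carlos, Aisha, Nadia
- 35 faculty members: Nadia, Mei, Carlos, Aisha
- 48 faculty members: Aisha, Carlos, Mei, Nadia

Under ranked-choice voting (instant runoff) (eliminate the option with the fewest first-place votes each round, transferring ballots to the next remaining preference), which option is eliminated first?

Mei

Round 1: Aisha 48, Mei 8, Nadia 61, Carlos 12. Eliminate Mei.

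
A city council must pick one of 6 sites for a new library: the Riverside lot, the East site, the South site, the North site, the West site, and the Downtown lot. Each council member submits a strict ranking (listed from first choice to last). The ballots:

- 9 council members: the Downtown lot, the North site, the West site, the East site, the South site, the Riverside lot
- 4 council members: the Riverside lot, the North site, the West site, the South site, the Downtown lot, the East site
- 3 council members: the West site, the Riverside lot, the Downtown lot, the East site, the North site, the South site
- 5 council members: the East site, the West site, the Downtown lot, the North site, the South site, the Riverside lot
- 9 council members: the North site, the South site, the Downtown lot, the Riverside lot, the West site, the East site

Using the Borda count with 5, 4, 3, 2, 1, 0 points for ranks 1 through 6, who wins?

the Riverside lot: 9·0 + 4·5 + 3·4 + 5·0 + 9·2 = 50
the East site: 9·2 + 4·0 + 3·2 + 5·5 + 9·0 = 49
the South site: 9·1 + 4·2 + 3·0 + 5·1 + 9·4 = 58
the North site: 9·4 + 4·4 + 3·1 + 5·2 + 9·5 = 110
the West site: 9·3 + 4·3 + 3·5 + 5·4 + 9·1 = 83
the Downtown lot: 9·5 + 4·1 + 3·3 + 5·3 + 9·3 = 100
the North site has the highest Borda score (110).

the North site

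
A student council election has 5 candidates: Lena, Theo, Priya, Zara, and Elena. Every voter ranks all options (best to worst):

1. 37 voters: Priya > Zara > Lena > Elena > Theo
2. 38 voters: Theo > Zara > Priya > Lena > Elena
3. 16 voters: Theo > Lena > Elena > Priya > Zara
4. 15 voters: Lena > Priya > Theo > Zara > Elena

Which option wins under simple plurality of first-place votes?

First-place votes: Lena 15, Theo 54, Priya 37, Zara 0, Elena 0.
Theo has the most first-place votes.

Theo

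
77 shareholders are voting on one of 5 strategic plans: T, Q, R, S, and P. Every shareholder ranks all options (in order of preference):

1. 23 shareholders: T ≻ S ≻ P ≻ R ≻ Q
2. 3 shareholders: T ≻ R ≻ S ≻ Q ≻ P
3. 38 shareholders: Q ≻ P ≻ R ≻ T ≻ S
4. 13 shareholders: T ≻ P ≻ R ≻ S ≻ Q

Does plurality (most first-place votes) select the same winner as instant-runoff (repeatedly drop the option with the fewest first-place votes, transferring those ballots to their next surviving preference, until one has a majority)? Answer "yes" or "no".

Plurality — first-place votes: T 39, Q 38, R 0, S 0, P 0. Winner: T.
Instant-runoff — R1 T 39, Q 38, R 0, S 0, P 0 (T winner). Winner: T.
The two methods agree.

yes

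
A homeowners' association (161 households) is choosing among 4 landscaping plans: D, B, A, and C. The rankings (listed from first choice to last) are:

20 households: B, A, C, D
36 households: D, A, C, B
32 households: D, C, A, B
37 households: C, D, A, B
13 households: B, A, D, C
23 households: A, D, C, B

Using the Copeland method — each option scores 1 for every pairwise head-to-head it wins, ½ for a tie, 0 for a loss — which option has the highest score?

D

D: beats B, A, and C → score 3.
B: loses to D, A, and C → score 0.
A: beats B and C; loses to D → score 2.
C: beats B; loses to D and A → score 1.
D has the best pairwise record.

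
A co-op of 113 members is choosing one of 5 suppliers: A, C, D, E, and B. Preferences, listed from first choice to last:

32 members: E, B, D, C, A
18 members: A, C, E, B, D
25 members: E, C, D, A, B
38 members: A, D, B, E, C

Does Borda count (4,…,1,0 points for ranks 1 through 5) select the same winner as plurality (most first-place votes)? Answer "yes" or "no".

yes

Borda — scores: A 249, C 161, D 228, E 302, B 190. Winner: E.
Plurality — first-place votes: A 56, C 0, D 0, E 57, B 0. Winner: E.
The two methods agree.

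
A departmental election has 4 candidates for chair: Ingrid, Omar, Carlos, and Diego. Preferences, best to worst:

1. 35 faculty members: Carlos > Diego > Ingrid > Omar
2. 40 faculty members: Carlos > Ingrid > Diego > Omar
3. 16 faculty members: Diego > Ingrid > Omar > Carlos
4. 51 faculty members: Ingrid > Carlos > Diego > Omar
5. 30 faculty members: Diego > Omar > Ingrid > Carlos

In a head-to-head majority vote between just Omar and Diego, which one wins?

Diego

Voters preferring Omar to Diego: 0; preferring Diego to Omar: 172.
Diego wins the head-to-head.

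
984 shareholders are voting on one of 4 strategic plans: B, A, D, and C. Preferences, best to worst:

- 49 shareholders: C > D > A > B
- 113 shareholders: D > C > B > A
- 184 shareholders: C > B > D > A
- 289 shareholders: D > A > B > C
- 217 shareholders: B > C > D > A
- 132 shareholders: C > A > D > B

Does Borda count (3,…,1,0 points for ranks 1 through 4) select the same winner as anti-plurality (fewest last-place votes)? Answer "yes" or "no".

Borda — scores: B 1421, A 891, D 1837, C 1755. Winner: D.
Anti-plurality — last-place votes: B 181, A 514, D 0, C 289. Winner: D.
The two methods agree.

yes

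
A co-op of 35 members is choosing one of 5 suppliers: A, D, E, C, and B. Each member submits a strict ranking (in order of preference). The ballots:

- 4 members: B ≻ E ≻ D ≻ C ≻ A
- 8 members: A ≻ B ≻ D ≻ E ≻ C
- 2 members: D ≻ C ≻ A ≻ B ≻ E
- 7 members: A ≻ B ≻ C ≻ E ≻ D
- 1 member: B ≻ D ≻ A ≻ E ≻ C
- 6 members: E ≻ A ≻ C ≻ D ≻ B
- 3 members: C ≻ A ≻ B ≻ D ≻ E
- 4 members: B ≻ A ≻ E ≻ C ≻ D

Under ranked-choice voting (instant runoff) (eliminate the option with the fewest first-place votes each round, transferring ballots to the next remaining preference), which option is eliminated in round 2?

Round 1: A 15, D 2, E 6, C 3, B 9. Eliminate D.
Round 2: A 15, E 6, C 5, B 9. Eliminate C.

C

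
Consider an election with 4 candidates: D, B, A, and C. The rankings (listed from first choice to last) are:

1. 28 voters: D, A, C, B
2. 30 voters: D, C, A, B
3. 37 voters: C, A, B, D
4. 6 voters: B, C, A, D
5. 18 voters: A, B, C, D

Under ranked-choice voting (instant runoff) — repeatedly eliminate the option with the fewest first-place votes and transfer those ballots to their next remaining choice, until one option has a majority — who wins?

Round 1: D 58, B 6, A 18, C 37. Eliminate B.
Round 2: D 58, A 18, C 43. Eliminate A.
Round 3: D 58, C 61. C has a majority.

C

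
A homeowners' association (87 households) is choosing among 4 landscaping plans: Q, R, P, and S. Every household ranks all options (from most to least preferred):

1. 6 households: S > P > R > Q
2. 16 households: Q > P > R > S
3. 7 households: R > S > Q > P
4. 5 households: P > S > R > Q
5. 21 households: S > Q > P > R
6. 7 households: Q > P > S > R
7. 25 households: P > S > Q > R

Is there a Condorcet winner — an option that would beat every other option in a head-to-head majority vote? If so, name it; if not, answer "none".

Checking pairwise contests:
S beats Q 64–23.
Q beats R 69–18.
Q beats P 51–36.
P beats S 53–34.
Every option loses at least one head-to-head, so there is no Condorcet winner.

none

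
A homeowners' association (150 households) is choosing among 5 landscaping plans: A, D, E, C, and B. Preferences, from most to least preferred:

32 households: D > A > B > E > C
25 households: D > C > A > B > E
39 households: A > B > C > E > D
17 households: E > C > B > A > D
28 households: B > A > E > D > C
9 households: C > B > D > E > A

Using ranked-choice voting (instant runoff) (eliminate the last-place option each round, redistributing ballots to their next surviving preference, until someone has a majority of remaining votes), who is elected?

B

Round 1: A 39, D 57, E 17, C 9, B 28. Eliminate C.
Round 2: A 39, D 57, E 17, B 37. Eliminate E.
Round 3: A 39, D 57, B 54. Eliminate A.
Round 4: D 57, B 93. B has a majority.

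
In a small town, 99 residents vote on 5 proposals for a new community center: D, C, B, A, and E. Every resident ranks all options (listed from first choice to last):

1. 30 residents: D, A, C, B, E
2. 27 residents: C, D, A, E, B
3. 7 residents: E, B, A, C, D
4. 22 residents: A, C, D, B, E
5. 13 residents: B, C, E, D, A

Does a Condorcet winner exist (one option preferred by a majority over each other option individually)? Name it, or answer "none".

none

Checking pairwise contests:
C beats D 69–30.
A beats C 59–40.
D beats B 79–20.
D beats A 70–29.
D beats E 79–20.
Every option loses at least one head-to-head, so there is no Condorcet winner.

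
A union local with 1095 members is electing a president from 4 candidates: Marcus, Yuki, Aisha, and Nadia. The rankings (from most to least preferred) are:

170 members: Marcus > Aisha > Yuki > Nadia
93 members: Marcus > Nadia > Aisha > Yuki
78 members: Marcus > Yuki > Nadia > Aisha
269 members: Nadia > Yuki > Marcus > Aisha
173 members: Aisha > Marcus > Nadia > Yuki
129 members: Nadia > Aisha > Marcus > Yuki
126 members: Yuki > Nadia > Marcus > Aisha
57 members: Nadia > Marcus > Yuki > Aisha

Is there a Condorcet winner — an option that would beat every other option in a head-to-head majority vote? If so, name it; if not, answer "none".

Nadia

Nadia vs Marcus: 581–514 for Nadia.
Nadia vs Yuki: 721–374 for Nadia.
Nadia vs Aisha: 752–343 for Nadia.
Nadia beats every other option head-to-head.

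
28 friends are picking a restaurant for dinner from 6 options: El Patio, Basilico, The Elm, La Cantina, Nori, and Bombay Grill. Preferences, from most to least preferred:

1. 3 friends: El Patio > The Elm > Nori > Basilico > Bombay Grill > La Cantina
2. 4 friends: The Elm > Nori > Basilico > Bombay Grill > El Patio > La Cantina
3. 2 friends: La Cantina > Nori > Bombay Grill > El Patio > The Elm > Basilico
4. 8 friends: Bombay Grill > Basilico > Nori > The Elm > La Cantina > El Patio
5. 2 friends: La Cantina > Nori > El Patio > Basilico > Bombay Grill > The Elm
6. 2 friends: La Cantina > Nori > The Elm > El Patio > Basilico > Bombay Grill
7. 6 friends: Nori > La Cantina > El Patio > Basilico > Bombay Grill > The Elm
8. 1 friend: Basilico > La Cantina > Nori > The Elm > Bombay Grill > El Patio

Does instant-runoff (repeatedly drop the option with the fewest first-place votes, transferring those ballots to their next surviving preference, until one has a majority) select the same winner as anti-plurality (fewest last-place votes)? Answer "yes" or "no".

no

Instant-runoff — R1 El Patio 3, Basilico 1, The Elm 4, La Cantina 6, Nori 6, Bombay Grill 8 (Basilico out); R2 El Patio 3, The Elm 4, La Cantina 7, Nori 6, Bombay Grill 8 (El Patio out); R3 The Elm 7, La Cantina 7, Nori 6, Bombay Grill 8 (Nori out); R4 The Elm 7, La Cantina 13, Bombay Grill 8 (The Elm out); R5 La Cantina 13, Bombay Grill 15 (Bombay Grill winner). Winner: Bombay Grill.
Anti-plurality — last-place votes: El Patio 9, Basilico 2, The Elm 8, La Cantina 7, Nori 0, Bombay Grill 2. Winner: Nori.
The two methods disagree.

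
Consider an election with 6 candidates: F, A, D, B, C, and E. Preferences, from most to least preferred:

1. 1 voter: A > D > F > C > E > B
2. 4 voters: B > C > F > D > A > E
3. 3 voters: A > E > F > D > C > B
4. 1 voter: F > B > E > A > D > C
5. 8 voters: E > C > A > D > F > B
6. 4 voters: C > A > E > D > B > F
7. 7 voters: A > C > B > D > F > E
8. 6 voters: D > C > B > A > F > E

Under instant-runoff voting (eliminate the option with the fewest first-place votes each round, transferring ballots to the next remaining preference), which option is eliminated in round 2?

C

Round 1: F 1, A 11, D 6, B 4, C 4, E 8. Eliminate F.
Round 2: A 11, D 6, B 5, C 4, E 8. Eliminate C.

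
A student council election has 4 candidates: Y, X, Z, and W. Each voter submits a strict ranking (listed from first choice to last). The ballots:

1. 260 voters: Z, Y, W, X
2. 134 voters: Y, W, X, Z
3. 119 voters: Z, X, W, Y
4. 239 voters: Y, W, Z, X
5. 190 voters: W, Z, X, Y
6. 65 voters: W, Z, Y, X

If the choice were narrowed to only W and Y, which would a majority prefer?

Y

Voters preferring W to Y: 374; preferring Y to W: 633.
Y wins the head-to-head.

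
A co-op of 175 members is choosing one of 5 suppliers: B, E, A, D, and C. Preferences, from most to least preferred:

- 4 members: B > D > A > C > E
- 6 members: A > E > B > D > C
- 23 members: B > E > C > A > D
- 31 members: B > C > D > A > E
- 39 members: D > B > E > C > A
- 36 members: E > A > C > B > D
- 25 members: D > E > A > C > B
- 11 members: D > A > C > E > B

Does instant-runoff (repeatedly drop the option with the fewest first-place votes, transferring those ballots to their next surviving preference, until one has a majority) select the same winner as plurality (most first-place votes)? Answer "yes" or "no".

no

Instant-runoff — R1 B 58, E 36, A 6, D 75, C 0 (C out); R2 B 58, E 36, A 6, D 75 (A out); R3 B 58, E 42, D 75 (E out); R4 B 100, D 75 (B winner). Winner: B.
Plurality — first-place votes: B 58, E 36, A 6, D 75, C 0. Winner: D.
The two methods disagree.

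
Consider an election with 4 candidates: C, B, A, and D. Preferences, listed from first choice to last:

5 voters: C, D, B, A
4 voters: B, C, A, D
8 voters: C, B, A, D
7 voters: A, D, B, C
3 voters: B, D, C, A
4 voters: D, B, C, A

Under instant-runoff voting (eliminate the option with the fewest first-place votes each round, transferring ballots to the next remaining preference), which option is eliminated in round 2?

Round 1: C 13, B 7, A 7, D 4. Eliminate D.
Round 2: C 13, B 11, A 7. Eliminate A.

A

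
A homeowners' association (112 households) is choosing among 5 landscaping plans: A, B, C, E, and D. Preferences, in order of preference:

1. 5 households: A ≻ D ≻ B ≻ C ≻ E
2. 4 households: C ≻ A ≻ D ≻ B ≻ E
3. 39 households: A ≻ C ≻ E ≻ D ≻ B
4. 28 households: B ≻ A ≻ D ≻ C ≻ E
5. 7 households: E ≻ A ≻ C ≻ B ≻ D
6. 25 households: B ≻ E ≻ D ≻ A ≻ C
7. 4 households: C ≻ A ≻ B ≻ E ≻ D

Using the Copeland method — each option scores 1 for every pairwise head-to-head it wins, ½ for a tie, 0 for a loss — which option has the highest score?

A

A: beats B, C, E, and D → score 4.
B: beats C, E, and D; loses to A → score 3.
C: beats E; loses to A, B, and D → score 1.
E: beats D; loses to A, B, and C → score 1.
D: beats C; loses to A, B, and E → score 1.
A has the best pairwise record.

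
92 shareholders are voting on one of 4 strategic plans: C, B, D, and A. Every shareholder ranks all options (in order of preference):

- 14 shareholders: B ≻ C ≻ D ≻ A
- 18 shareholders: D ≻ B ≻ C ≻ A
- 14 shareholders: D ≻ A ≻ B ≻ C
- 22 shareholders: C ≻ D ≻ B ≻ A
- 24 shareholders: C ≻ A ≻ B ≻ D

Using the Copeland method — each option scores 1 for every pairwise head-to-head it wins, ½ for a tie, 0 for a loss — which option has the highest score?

C

C: beats D and A; ties B → score 2.5.
B: beats A; ties C; loses to D → score 1.5.
D: beats B and A; loses to C → score 2.
A: loses to C, B, and D → score 0.
C has the best pairwise record.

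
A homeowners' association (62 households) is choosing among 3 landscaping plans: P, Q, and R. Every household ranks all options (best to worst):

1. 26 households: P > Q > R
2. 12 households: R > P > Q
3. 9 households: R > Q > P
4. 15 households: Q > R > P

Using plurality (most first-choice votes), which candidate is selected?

First-place votes: P 26, Q 15, R 21.
P has the most first-place votes.

P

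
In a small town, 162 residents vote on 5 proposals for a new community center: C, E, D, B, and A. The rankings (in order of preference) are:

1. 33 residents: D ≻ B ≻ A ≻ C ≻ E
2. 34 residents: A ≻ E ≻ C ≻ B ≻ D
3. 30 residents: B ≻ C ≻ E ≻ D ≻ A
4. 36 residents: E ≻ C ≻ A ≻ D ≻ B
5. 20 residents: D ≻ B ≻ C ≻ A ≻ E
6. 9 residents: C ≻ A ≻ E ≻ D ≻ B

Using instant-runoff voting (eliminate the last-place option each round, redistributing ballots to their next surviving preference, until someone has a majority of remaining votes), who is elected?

E

Round 1: C 9, E 36, D 53, B 30, A 34. Eliminate C.
Round 2: E 36, D 53, B 30, A 43. Eliminate B.
Round 3: E 66, D 53, A 43. Eliminate A.
Round 4: E 109, D 53. E has a majority.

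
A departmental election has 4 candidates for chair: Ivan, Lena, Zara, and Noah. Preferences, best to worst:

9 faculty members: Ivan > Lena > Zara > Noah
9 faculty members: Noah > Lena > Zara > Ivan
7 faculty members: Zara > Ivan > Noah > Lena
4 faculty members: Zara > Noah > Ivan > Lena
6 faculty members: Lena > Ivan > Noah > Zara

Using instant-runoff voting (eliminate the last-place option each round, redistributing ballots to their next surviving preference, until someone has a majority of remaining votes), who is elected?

Round 1: Ivan 9, Lena 6, Zara 11, Noah 9. Eliminate Lena.
Round 2: Ivan 15, Zara 11, Noah 9. Eliminate Noah.
Round 3: Ivan 15, Zara 20. Zara has a majority.

Zara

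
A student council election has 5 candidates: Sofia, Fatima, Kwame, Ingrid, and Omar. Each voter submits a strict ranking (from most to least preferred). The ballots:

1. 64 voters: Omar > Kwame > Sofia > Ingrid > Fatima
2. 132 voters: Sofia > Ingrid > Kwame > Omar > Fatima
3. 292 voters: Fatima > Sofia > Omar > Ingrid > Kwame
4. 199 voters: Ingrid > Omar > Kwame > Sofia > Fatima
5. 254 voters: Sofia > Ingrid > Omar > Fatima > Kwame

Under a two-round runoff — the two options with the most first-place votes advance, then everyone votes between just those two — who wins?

Round 1 first-place votes: Sofia 386, Fatima 292, Kwame 0, Ingrid 199, Omar 64.
Sofia and Fatima advance.
Runoff: Sofia is preferred to Fatima by 649 voters; Fatima by 292.
Sofia wins the runoff.

Sofia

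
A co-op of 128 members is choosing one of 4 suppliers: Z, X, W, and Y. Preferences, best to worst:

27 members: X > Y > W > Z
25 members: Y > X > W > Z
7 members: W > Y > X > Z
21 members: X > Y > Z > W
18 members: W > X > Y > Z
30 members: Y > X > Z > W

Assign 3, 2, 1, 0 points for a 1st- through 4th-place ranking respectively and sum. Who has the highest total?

Z: 27·0 + 25·0 + 7·0 + 21·1 + 18·0 + 30·1 = 51
X: 27·3 + 25·2 + 7·1 + 21·3 + 18·2 + 30·2 = 297
W: 27·1 + 25·1 + 7·3 + 21·0 + 18·3 + 30·0 = 127
Y: 27·2 + 25·3 + 7·2 + 21·2 + 18·1 + 30·3 = 293
X has the highest Borda score (297).

X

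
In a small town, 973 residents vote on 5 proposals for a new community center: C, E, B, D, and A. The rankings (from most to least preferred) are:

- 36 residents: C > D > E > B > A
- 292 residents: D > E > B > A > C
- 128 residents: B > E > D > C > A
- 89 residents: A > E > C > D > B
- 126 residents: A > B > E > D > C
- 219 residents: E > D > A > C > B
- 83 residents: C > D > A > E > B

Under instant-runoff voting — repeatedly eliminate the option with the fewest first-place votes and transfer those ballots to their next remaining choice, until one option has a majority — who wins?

Round 1: C 119, E 219, B 128, D 292, A 215. Eliminate C.
Round 2: E 219, B 128, D 411, A 215. Eliminate B.
Round 3: E 347, D 411, A 215. Eliminate A.
Round 4: E 562, D 411. E has a majority.

E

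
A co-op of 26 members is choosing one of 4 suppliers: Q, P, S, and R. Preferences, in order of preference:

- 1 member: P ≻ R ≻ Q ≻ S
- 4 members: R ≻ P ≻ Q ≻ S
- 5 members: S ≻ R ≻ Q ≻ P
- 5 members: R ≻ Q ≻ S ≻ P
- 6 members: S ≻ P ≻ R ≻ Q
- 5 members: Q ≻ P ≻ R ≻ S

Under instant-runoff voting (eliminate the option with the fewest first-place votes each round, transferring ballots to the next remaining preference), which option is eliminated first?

P

Round 1: Q 5, P 1, S 11, R 9. Eliminate P.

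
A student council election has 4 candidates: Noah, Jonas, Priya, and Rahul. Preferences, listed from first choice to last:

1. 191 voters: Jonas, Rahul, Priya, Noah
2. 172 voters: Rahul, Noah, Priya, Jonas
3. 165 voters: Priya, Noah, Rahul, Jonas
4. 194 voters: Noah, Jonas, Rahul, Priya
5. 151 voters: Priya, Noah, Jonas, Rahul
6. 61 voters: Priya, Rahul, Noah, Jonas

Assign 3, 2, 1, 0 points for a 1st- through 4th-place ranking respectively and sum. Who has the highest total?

Noah: 191·0 + 172·2 + 165·2 + 194·3 + 151·2 + 61·1 = 1619
Jonas: 191·3 + 172·0 + 165·0 + 194·2 + 151·1 + 61·0 = 1112
Priya: 191·1 + 172·1 + 165·3 + 194·0 + 151·3 + 61·3 = 1494
Rahul: 191·2 + 172·3 + 165·1 + 194·1 + 151·0 + 61·2 = 1379
Noah has the highest Borda score (1619).

Noah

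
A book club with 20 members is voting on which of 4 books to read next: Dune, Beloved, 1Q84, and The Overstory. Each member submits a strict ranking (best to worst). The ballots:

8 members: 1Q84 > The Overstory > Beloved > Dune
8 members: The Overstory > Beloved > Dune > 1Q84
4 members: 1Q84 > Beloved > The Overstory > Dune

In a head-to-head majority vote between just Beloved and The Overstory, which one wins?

The Overstory

Voters preferring Beloved to The Overstory: 4; preferring The Overstory to Beloved: 16.
The Overstory wins the head-to-head.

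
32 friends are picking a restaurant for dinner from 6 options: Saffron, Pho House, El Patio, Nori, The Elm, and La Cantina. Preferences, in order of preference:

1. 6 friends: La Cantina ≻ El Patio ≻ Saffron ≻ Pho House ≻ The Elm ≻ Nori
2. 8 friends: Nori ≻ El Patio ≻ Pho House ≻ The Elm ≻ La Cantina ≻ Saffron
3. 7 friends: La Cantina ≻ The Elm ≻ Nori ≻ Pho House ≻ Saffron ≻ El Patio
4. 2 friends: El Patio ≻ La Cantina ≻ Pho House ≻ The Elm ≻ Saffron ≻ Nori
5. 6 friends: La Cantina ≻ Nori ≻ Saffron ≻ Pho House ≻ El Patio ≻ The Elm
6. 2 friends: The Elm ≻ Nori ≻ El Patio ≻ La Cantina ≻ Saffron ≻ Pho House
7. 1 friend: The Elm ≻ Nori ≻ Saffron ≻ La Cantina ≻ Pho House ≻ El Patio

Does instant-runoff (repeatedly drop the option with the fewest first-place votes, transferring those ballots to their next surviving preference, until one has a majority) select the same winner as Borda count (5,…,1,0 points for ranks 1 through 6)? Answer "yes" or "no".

yes

Instant-runoff — R1 Saffron 0, Pho House 0, El Patio 2, Nori 8, The Elm 3, La Cantina 19 (La Cantina winner). Winner: La Cantina.
Borda — scores: Saffron 50, Pho House 69, El Patio 78, Nori 97, The Elm 69, La Cantina 117. Winner: La Cantina.
The two methods agree.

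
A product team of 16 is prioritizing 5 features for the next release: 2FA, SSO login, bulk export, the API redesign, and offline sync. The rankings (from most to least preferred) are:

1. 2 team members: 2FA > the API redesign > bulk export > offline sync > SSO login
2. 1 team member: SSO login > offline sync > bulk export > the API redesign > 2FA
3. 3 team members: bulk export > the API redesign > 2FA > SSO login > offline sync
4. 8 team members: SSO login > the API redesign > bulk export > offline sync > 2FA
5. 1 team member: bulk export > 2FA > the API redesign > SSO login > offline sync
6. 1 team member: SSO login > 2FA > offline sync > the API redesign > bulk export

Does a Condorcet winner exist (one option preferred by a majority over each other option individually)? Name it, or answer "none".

SSO login vs 2FA: 10–6 for SSO login.
SSO login vs bulk export: 10–6 for SSO login.
SSO login vs the API redesign: 10–6 for SSO login.
SSO login vs offline sync: 14–2 for SSO login.
SSO login beats every other option head-to-head.

SSO login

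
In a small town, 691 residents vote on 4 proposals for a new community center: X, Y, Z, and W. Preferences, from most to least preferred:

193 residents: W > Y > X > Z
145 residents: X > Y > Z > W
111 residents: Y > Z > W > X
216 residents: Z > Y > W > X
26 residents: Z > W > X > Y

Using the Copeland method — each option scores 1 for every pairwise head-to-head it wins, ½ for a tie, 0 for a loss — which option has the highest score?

Y

X: loses to Y, Z, and W → score 0.
Y: beats X, Z, and W → score 3.
Z: beats X and W; loses to Y → score 2.
W: beats X; loses to Y and Z → score 1.
Y has the best pairwise record.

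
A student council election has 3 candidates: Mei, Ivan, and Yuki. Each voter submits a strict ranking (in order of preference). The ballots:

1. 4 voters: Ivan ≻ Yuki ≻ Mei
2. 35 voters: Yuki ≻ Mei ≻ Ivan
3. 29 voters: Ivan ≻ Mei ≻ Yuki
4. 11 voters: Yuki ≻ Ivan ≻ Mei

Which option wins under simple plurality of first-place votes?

Yuki

First-place votes: Mei 0, Ivan 33, Yuki 46.
Yuki has the most first-place votes.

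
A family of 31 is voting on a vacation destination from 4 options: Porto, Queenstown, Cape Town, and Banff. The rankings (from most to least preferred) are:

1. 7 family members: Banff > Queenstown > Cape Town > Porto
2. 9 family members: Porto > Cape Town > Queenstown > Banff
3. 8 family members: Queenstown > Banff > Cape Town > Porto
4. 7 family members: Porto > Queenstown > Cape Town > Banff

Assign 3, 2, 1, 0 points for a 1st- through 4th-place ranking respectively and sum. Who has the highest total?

Queenstown

Porto: 7·0 + 9·3 + 8·0 + 7·3 = 48
Queenstown: 7·2 + 9·1 + 8·3 + 7·2 = 61
Cape Town: 7·1 + 9·2 + 8·1 + 7·1 = 40
Banff: 7·3 + 9·0 + 8·2 + 7·0 = 37
Queenstown has the highest Borda score (61).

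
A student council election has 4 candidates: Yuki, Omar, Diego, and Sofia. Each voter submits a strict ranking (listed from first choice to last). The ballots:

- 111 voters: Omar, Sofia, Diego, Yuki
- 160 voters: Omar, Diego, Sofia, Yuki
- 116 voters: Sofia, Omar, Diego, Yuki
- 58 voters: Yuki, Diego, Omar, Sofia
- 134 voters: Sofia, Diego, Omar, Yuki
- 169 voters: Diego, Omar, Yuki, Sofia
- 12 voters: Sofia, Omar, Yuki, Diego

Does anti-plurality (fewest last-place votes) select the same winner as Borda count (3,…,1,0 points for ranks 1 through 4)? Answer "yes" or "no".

Anti-plurality — last-place votes: Yuki 521, Omar 0, Diego 12, Sofia 227. Winner: Omar.
Borda — scores: Yuki 355, Omar 1599, Diego 1438, Sofia 1168. Winner: Omar.
The two methods agree.

yes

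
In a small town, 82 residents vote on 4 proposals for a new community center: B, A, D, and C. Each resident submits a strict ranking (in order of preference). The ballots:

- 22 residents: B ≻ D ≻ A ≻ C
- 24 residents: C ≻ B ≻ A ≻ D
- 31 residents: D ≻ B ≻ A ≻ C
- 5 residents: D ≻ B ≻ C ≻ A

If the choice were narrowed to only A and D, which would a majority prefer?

D

Voters preferring A to D: 24; preferring D to A: 58.
D wins the head-to-head.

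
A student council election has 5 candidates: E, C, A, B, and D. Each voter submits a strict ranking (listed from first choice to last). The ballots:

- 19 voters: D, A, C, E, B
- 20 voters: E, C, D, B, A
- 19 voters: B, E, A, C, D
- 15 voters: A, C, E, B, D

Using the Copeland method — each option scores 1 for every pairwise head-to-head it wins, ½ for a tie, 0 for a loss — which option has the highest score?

E: beats C, A, B, and D → score 4.
C: beats B and D; loses to E and A → score 2.
A: beats C; loses to E, B, and D → score 1.
B: beats A; loses to E, C, and D → score 1.
D: beats A and B; loses to E and C → score 2.
E has the best pairwise record.

E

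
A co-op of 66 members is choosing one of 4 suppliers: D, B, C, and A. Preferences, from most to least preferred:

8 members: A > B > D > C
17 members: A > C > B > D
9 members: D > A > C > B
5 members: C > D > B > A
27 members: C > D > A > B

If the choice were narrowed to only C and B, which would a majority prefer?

C

Voters preferring C to B: 58; preferring B to C: 8.
C wins the head-to-head.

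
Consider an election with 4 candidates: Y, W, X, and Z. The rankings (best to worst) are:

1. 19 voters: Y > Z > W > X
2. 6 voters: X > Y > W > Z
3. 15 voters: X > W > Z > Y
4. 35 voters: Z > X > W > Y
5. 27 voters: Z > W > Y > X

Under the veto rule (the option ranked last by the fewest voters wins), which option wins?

W

Last-place votes: Y 50, W 0, X 46, Z 6.
W is ranked last by the fewest voters, so W wins.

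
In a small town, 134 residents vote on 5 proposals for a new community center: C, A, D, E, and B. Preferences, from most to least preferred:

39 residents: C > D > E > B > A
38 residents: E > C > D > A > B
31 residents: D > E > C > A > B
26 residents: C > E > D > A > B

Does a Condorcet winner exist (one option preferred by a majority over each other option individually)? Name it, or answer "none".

Checking pairwise contests:
E beats C 69–65.
C beats A 134–0.
C beats D 103–31.
D beats E 70–64.
C beats B 134–0.
Every option loses at least one head-to-head, so there is no Condorcet winner.

none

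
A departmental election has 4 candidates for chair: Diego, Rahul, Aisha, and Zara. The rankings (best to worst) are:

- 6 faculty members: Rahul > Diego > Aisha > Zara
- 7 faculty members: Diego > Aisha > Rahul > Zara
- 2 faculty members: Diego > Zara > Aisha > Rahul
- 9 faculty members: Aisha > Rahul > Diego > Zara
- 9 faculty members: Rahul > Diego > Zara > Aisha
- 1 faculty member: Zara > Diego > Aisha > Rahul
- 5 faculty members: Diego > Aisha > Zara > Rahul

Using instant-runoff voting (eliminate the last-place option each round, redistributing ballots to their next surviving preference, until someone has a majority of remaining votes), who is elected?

Round 1: Diego 14, Rahul 15, Aisha 9, Zara 1. Eliminate Zara.
Round 2: Diego 15, Rahul 15, Aisha 9. Eliminate Aisha.
Round 3: Diego 15, Rahul 24. Rahul has a majority.

Rahul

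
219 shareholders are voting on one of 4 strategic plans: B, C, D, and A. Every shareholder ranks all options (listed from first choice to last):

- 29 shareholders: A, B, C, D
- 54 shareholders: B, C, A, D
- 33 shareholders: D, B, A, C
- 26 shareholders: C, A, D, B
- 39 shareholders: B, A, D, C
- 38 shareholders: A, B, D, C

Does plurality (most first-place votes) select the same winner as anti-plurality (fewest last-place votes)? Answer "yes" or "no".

no

Plurality — first-place votes: B 93, C 26, D 33, A 67. Winner: B.
Anti-plurality — last-place votes: B 26, C 110, D 83, A 0. Winner: A.
The two methods disagree.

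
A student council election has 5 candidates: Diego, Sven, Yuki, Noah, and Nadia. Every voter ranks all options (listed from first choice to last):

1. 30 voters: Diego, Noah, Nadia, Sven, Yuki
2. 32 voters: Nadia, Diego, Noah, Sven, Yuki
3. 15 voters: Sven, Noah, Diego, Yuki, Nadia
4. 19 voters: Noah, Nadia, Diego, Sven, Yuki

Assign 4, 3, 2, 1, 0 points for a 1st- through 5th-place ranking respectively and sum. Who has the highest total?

Diego

Diego: 30·4 + 32·3 + 15·2 + 19·2 = 284
Sven: 30·1 + 32·1 + 15·4 + 19·1 = 141
Yuki: 30·0 + 32·0 + 15·1 + 19·0 = 15
Noah: 30·3 + 32·2 + 15·3 + 19·4 = 275
Nadia: 30·2 + 32·4 + 15·0 + 19·3 = 245
Diego has the highest Borda score (284).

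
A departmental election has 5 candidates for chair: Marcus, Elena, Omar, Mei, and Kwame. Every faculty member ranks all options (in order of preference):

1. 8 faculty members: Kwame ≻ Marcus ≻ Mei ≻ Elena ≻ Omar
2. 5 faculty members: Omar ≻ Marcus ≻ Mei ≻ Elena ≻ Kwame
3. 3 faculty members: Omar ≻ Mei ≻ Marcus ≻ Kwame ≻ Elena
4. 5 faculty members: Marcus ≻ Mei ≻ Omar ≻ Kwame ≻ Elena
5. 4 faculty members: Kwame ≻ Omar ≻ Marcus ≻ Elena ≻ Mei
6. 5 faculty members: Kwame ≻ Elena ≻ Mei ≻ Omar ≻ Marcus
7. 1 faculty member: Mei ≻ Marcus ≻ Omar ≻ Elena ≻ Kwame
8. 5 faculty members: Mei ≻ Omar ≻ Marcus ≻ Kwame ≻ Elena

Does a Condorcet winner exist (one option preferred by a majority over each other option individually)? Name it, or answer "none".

none

Checking pairwise contests:
Omar beats Marcus 22–14.
Marcus beats Elena 31–5.
Mei beats Omar 24–12.
Marcus beats Mei 22–14.
Marcus beats Kwame 19–17.
Every option loses at least one head-to-head, so there is no Condorcet winner.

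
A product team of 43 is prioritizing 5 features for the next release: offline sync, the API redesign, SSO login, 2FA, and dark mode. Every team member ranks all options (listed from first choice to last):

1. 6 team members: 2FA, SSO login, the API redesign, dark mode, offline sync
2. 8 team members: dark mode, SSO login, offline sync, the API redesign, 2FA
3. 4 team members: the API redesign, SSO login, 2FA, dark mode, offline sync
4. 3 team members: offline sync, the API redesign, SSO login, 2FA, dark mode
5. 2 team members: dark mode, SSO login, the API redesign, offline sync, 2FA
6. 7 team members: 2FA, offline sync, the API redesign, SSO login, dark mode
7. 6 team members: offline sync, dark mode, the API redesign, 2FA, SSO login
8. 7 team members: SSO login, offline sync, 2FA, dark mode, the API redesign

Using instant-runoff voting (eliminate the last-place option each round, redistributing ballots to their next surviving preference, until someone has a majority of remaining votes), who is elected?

SSO login

Round 1: offline sync 9, the API redesign 4, SSO login 7, 2FA 13, dark mode 10. Eliminate the API redesign.
Round 2: offline sync 9, SSO login 11, 2FA 13, dark mode 10. Eliminate offline sync.
Round 3: SSO login 14, 2FA 13, dark mode 16. Eliminate 2FA.
Round 4: SSO login 27, dark mode 16. SSO login has a majority.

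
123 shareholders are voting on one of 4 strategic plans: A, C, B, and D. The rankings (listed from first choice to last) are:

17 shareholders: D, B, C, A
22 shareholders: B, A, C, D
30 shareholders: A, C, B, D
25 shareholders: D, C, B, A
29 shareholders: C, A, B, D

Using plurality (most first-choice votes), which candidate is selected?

D

First-place votes: A 30, C 29, B 22, D 42.
D has the most first-place votes.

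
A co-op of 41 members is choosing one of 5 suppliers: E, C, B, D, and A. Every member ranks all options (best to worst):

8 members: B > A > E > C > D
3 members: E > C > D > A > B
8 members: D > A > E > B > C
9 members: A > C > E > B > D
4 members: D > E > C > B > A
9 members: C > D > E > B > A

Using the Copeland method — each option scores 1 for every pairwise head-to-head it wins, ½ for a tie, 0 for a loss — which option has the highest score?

D

E: beats C and B; loses to D and A → score 2.
C: beats B and D; loses to E and A → score 2.
B: beats A; loses to E, C, and D → score 1.
D: beats E, B, and A; loses to C → score 3.
A: beats E and C; loses to B and D → score 2.
D has the best pairwise record.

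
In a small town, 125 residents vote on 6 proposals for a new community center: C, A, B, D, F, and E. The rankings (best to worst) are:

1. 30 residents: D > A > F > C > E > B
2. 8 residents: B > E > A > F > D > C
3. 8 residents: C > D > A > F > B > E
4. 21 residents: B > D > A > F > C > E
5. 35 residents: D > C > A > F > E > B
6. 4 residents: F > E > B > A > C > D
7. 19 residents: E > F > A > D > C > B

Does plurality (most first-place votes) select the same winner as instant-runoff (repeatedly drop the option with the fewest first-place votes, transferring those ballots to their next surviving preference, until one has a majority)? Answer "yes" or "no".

yes

Plurality — first-place votes: C 8, A 0, B 29, D 65, F 4, E 19. Winner: D.
Instant-runoff — R1 C 8, A 0, B 29, D 65, F 4, E 19 (D winner). Winner: D.
The two methods agree.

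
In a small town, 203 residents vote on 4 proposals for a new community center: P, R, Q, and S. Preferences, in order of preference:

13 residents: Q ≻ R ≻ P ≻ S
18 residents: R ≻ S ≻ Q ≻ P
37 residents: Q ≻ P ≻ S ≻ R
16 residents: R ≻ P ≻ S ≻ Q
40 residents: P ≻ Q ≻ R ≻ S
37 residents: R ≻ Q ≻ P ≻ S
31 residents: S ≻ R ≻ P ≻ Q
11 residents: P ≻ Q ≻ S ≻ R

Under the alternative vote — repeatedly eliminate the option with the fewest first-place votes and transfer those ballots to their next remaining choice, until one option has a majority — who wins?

R

Round 1: P 51, R 71, Q 50, S 31. Eliminate S.
Round 2: P 51, R 102, Q 50. R has a majority.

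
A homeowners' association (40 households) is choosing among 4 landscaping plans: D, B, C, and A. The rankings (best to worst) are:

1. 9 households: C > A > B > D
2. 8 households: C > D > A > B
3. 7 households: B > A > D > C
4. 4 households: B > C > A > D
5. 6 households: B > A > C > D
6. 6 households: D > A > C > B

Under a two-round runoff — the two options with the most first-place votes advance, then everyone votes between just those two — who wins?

C

Round 1 first-place votes: D 6, B 17, C 17, A 0.
B and C advance.
Runoff: B is preferred to C by 17 voters; C by 23.
C wins the runoff.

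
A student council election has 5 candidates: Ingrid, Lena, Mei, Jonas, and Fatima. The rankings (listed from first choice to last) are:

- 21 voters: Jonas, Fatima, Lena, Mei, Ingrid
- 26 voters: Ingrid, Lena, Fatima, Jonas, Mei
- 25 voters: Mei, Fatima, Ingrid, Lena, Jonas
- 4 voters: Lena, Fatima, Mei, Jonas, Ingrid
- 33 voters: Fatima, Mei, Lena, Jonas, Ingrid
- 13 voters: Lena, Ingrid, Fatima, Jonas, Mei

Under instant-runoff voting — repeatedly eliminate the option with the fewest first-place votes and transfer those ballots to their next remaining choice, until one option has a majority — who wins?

Fatima

Round 1: Ingrid 26, Lena 17, Mei 25, Jonas 21, Fatima 33. Eliminate Lena.
Round 2: Ingrid 39, Mei 25, Jonas 21, Fatima 37. Eliminate Jonas.
Round 3: Ingrid 39, Mei 25, Fatima 58. Eliminate Mei.
Round 4: Ingrid 39, Fatima 83. Fatima has a majority.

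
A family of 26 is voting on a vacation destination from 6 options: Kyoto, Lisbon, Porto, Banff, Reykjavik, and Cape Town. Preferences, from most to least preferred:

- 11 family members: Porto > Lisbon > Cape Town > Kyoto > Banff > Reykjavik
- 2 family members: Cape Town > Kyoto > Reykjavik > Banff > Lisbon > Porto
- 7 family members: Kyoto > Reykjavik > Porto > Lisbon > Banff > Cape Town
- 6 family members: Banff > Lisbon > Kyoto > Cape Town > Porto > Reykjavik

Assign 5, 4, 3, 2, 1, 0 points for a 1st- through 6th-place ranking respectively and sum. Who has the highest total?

Lisbon

Kyoto: 11·2 + 2·4 + 7·5 + 6·3 = 83
Lisbon: 11·4 + 2·1 + 7·2 + 6·4 = 84
Porto: 11·5 + 2·0 + 7·3 + 6·1 = 82
Banff: 11·1 + 2·2 + 7·1 + 6·5 = 52
Reykjavik: 11·0 + 2·3 + 7·4 + 6·0 = 34
Cape Town: 11·3 + 2·5 + 7·0 + 6·2 = 55
Lisbon has the highest Borda score (84).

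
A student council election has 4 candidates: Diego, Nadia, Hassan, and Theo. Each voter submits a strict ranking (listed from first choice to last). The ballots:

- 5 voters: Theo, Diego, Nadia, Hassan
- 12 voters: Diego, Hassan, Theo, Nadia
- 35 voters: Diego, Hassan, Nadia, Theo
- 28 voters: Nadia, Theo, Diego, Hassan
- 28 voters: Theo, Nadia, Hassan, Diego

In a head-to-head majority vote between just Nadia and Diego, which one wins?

Nadia

Voters preferring Nadia to Diego: 56; preferring Diego to Nadia: 52.
Nadia wins the head-to-head.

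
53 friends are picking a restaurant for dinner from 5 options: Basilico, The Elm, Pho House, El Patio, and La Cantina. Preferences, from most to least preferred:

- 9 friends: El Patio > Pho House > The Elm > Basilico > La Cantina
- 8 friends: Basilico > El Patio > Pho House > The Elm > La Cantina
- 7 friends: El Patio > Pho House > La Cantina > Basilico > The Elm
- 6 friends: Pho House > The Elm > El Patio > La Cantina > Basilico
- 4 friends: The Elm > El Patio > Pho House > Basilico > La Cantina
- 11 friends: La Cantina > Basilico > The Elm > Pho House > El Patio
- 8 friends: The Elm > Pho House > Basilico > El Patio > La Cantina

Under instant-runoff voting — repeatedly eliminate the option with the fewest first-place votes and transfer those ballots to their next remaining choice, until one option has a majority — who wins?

The Elm

Round 1: Basilico 8, The Elm 12, Pho House 6, El Patio 16, La Cantina 11. Eliminate Pho House.
Round 2: Basilico 8, The Elm 18, El Patio 16, La Cantina 11. Eliminate Basilico.
Round 3: The Elm 18, El Patio 24, La Cantina 11. Eliminate La Cantina.
Round 4: The Elm 29, El Patio 24. The Elm has a majority.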